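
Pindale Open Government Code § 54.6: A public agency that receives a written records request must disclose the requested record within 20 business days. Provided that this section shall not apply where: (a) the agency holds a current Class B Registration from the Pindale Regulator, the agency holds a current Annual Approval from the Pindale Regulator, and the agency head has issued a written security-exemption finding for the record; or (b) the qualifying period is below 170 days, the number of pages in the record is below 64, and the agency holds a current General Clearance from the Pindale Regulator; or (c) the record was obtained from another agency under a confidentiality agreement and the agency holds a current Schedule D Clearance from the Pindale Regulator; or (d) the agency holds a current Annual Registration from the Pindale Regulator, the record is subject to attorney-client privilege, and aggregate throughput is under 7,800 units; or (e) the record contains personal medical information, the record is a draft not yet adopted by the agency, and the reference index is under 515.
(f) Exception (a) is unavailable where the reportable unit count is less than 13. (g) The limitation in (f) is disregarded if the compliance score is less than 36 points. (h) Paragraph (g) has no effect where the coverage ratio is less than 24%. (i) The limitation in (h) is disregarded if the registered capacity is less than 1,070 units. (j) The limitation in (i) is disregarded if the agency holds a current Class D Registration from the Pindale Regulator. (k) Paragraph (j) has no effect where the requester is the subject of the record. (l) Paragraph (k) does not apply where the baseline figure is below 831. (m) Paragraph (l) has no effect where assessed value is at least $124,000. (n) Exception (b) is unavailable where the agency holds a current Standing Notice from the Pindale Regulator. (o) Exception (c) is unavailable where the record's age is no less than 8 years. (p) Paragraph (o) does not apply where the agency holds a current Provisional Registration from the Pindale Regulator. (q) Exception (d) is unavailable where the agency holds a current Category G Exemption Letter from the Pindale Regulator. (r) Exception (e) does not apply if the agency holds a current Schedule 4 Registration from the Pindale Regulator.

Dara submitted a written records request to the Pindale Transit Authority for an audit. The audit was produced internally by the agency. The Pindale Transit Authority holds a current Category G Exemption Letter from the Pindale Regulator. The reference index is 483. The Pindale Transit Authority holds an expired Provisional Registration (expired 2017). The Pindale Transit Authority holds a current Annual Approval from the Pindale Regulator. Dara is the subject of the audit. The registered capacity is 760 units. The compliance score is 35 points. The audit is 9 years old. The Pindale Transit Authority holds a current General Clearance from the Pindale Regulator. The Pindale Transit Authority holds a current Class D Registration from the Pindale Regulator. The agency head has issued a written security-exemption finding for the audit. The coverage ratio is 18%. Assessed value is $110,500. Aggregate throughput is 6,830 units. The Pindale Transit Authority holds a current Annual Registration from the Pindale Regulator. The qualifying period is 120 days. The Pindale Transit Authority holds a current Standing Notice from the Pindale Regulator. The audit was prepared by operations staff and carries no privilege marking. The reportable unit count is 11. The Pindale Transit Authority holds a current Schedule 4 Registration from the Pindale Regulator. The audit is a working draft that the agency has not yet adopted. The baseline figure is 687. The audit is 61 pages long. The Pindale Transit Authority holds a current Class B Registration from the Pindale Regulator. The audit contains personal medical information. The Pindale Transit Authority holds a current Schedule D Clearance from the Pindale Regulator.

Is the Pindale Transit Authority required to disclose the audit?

Yes — the Pindale Transit Authority must disclose the audit.

Exception (a) is satisfied on its face — a current Class B Registration is held; a current Annual Approval is held; a written security-exemption finding has been issued. But: (f) operates against (a): the reportable unit count is 11, less than the 13 limit. (g) would limit (f) — the compliance score is 35 points, less than the 36 points limit — but (h) sets (g) aside: (h) is engaged — the coverage ratio is 18%, less than the 24% limit. (i) would limit (h) — the registered capacity is 760 units, less than the 1,070 units limit — but (j) sets (i) aside: (j) applies — a current Class D Registration is held. (k) would limit (j) — Dara is the subject of the audit — but (l) sets (k) aside: (l) operates against (k): the baseline figure is 687, below the 831 limit. (m) is not engaged (assessed value is $110,500, short of $124,000), so (l) stands. (a) is therefore removed.
Exception (b): the qualifying period is 120 days, below the 170 days limit; the number of pages in the record is 61, below the 64 limit; a current General Clearance is held — every condition holds. However, paragraph (n) must be considered: (n) operates against (b): a current Standing Notice is held. Exception (b) does not apply.
Exception (c) does not apply: the audit was produced internally.
Exception (d) does not apply: the audit carries no privilege marking.
Exception (e)'s conditions are all satisfied: the audit contains personal medical information; the audit is an unadopted draft; the reference index is 483, under the 515 limit. Turning to paragraph (r): (r) operates against (e): a current Schedule 4 Registration is held. Exception (e) does not apply.
None of the exceptions is available; § 54.6 applies in full.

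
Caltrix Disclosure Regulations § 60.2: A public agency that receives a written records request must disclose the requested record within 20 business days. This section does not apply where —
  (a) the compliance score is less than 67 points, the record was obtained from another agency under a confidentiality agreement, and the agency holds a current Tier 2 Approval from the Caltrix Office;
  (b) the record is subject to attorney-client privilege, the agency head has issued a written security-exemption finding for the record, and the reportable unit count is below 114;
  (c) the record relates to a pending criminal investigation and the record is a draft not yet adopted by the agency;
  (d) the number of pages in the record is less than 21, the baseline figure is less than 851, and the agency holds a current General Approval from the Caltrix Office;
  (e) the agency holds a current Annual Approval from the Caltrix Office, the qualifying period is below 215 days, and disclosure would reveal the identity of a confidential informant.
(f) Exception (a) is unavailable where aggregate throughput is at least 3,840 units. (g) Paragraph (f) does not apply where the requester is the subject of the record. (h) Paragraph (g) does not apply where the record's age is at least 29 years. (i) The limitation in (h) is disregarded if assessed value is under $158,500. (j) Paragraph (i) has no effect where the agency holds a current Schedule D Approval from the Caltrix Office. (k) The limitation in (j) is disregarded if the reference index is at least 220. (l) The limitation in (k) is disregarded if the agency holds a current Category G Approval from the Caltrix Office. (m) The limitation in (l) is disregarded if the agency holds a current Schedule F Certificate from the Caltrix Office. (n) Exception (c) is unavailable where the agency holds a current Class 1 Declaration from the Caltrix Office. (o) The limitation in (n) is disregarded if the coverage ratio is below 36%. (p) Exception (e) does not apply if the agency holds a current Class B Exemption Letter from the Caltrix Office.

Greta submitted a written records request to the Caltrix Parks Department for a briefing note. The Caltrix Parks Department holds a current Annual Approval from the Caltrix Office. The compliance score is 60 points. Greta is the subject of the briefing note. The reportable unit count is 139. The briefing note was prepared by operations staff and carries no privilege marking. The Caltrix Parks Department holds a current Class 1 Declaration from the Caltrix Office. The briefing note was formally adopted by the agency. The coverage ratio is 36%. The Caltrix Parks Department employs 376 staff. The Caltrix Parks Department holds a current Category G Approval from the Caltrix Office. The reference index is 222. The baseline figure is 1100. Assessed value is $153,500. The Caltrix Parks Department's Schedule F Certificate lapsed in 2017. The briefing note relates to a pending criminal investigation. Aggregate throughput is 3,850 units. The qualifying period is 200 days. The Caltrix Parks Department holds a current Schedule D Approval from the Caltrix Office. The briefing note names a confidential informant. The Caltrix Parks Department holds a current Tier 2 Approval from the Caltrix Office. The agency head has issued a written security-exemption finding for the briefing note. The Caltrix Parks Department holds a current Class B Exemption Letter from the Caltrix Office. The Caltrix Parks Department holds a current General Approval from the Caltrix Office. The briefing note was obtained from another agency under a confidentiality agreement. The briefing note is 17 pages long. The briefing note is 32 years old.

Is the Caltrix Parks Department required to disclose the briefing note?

Yes — the Caltrix Parks Department must disclose the briefing note.

All of (a)'s requirements are met (the compliance score is 60 points, less than the 67 points limit; the briefing note was obtained under a confidentiality agreement; a current Tier 2 Approval is held). But: (f) operates against (a): aggregate throughput is 3,850 units, meeting the 3,840 units threshold. (g) would limit (f) — Greta is the subject of the briefing note — but (h) sets (g) aside: (h) operates against (g): the record's age is 32 years, meeting the 29 years threshold. (i) would limit (h) — assessed value is $153,500, under the $158,500 limit — but (j) sets (i) aside: (j) is engaged — a current Schedule D Approval is held. (k) is engaged (the reference index is 222, meeting the 220 threshold), but is itself disapplied by (l): (l) operates against (k): a current Category G Approval is held. (m) is not engaged (no current Schedule F Certificate is held), so (l) stands. So (a) is unavailable.
Exception (b) fails — the briefing note carries no privilege marking.
Exception (c) requires that the record is a draft not yet adopted by the agency; but the briefing note has been formally adopted, so (c) is unavailable.
Exception (d) does not apply: the baseline figure is 1,100, not less than 851.
Exception (e): a current Annual Approval is held; the qualifying period is 200 days, below the 215 days limit; the briefing note names a confidential informant — every condition holds. However, paragraph (p) must be considered: (p) operates — a current Class B Exemption Letter is held. Exception (e) does not apply.
No exception displaces § 60.2.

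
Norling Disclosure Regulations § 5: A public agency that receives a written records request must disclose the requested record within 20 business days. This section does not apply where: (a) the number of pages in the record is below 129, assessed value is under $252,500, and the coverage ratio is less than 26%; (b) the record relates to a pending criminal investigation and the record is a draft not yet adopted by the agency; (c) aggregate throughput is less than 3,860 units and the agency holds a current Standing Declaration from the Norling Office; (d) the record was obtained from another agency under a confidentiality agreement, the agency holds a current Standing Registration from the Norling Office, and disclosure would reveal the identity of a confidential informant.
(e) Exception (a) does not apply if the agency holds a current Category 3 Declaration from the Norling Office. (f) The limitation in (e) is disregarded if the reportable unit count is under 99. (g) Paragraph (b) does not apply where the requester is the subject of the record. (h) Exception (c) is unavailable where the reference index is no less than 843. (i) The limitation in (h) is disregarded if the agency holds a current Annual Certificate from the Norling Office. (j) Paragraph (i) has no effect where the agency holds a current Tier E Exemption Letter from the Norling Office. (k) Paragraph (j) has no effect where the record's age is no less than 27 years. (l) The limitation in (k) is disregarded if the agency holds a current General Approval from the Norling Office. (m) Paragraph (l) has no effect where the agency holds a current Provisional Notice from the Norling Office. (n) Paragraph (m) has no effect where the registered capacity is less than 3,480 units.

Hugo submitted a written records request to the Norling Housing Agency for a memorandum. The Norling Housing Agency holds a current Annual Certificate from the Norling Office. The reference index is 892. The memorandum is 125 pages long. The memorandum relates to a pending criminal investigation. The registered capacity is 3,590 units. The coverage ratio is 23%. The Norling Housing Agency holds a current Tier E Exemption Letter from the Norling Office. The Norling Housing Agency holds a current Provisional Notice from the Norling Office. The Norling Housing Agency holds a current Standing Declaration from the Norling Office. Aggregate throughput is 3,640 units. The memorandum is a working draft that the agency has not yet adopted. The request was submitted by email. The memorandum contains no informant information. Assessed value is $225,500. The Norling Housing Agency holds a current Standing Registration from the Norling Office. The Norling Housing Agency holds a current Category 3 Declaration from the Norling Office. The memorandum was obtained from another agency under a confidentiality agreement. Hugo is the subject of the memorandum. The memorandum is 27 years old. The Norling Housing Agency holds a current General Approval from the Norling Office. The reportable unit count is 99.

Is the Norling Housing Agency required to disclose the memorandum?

No — exception (c) applies; the Norling Housing Agency is not required to disclose the memorandum.

Exception (a)'s conditions are all satisfied: the number of pages in the record is 125, below the 129 limit; assessed value is $225,500, under the $252,500 limit; the coverage ratio is 23%, less than the 26% limit. However, paragraphs (e)–(f) must be considered: (e) applies — a current Category 3 Declaration is held. (f) is not engaged (the reportable unit count is 99, not under 99), so (e) stands. So (a) is unavailable.
Exception (b): the memorandum relates to a pending investigation; the memorandum is an unadopted draft — every condition holds. But applying paragraph (g): (g) operates against (b): Hugo is the subject of the memorandum. (b) is therefore removed.
Exception (c): aggregate throughput is 3,640 units, less than the 3,860 units limit; a current Standing Declaration is held — every condition holds. As to paragraphs (h)–(n): (h) would limit (c) — the reference index is 892, meeting the 843 threshold — but (i) sets (h) aside: (i) is engaged — a current Annual Certificate is held. (j) is triggered (a current Tier E Exemption Letter is held), but is set aside by (k): (k) operates against (j): the record's age is 27 years, meeting the 27 years threshold. (l) operates (a current General Approval is held), but is displaced by (m): (m) operates against (l): a current Provisional Notice is held. (n), which would lift (m), is inapplicable — the registered capacity is 3,590 units, not less than 3,480 units. So (c) applies.
Exception (d) requires that disclosure would reveal the identity of a confidential informant; but the memorandum contains no informant information, so (d) is unavailable.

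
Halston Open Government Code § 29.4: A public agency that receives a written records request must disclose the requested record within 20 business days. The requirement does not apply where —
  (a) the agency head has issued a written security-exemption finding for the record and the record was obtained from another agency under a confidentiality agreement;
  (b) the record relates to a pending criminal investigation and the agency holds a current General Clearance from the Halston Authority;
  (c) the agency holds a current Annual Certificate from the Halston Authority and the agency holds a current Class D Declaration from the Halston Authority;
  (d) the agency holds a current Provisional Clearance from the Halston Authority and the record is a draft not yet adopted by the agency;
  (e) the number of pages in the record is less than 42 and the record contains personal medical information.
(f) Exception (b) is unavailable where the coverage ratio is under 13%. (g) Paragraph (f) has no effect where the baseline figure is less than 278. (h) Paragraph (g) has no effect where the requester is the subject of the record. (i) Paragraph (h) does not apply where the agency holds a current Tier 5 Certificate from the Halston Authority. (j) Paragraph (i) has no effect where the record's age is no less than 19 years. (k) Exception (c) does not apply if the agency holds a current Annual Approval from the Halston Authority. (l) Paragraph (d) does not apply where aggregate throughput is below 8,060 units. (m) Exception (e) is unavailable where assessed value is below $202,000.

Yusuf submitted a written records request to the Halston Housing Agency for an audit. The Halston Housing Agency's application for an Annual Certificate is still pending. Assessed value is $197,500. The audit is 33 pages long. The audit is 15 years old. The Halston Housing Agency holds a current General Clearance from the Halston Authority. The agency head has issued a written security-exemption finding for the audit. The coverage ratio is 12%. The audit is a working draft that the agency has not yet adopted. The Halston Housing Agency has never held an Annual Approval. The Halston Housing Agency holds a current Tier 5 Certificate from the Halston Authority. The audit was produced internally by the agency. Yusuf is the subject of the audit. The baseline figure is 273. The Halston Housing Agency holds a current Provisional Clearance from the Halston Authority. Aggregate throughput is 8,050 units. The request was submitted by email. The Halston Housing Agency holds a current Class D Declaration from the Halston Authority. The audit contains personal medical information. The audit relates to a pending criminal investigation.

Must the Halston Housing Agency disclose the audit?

No — exception (b) applies; the Halston Housing Agency is not required to disclose the audit.

Exception (a) does not apply: the audit was produced internally.
Exception (b)'s conditions are all satisfied: the audit relates to a pending investigation; a current General Clearance is held. Considering the limiting provisions: (f) is triggered (the coverage ratio is 12%, under the 13% limit), but is set aside by (g): (g) applies — the baseline figure is 273, less than the 278 limit. (h) would limit (g) — Yusuf is the subject of the audit — but (i) sets (h) aside: (i) operates against (h): a current Tier 5 Certificate is held. (j) is not triggered (the record's age is 15 years, short of 19 years), so (i) stands. Exception (b) stands.
Exception (c) fails — there is no Annual Certificate in force.
All of (d)'s requirements are met (a current Provisional Clearance is held; the audit is an unadopted draft). Turning to paragraph (l): (l) operates against (d): aggregate throughput is 8,050 units, below the 8,060 units limit. Exception (d) does not apply.
Exception (e): the number of pages in the record is 33, less than the 42 limit; the audit contains personal medical information — every condition holds. But applying paragraph (m): (m) operates against (e): assessed value is $197,500, below the $202,000 limit. (e) is therefore removed.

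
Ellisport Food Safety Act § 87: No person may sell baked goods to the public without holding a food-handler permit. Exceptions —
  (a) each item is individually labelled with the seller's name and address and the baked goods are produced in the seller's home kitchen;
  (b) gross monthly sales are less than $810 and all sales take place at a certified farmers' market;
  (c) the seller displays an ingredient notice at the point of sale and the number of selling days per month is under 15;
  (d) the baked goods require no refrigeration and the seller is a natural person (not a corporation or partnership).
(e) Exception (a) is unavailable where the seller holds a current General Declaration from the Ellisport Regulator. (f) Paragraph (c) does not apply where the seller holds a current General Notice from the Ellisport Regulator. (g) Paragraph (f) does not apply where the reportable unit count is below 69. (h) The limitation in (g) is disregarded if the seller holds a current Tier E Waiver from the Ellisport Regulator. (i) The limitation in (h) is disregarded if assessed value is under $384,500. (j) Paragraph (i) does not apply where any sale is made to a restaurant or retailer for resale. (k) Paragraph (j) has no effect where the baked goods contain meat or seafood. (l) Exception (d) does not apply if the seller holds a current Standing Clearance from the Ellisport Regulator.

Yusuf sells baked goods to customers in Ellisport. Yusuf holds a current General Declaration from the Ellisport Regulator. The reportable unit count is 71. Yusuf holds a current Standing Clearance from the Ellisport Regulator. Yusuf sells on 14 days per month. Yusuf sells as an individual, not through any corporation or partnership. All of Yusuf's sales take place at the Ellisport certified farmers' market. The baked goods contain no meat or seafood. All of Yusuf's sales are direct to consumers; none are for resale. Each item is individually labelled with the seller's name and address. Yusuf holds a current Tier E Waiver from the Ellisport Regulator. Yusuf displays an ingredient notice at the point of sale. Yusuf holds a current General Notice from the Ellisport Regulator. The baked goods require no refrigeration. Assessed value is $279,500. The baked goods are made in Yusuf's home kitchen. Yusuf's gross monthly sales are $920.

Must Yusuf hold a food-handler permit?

Yes — Yusuf must hold a food-handler permit.

Exception (a)'s conditions are all satisfied: items are individually labelled; the baked goods are home-kitchen produced. However, paragraph (e) must be considered: (e) is engaged — a current General Declaration is held. Exception (a) does not apply.
Exception (b) does not apply: gross monthly sales are $920, not less than $810.
Exception (c): an ingredient notice is displayed; the number of selling days per month is 14, under the 15 limit — every condition holds. Turning to paragraphs (f)–(k): (f) operates against (c): a current General Notice is held. (g) is not triggered (the reportable unit count is 71, not below 69), so (f) stands. Exception (c) does not apply.
All of (d)'s requirements are met (the baked goods are shelf-stable; the seller is a natural person). Turning to paragraph (l): (l) operates against (d): a current Standing Clearance is held. So (d) is unavailable.
No exception is made out. Yusuf falls within the general rule.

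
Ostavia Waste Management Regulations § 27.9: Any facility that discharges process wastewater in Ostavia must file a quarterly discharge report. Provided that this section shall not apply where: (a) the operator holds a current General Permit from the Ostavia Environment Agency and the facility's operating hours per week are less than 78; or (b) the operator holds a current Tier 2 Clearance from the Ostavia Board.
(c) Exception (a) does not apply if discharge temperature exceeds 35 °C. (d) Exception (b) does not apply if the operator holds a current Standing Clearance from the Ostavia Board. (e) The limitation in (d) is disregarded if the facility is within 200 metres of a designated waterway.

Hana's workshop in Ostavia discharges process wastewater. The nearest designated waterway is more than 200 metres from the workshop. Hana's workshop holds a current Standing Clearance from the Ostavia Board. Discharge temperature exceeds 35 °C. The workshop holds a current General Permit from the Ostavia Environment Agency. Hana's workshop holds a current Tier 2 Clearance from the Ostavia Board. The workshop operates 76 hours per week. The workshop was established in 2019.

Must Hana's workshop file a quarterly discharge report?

Yes — Hana's workshop must file a quarterly discharge report.

Exception (a) is satisfied on its face — a current General Permit is held; the facility's operating hours per week are 76, less than the 78 limit. But applying paragraph (c): (c) is engaged — discharge temperature exceeds 35 °C. Exception (a) does not apply.
Exception (b)'s conditions are all satisfied: a current Tier 2 Clearance is held. Turning to paragraphs (d)–(e): (d) operates — a current Standing Clearance is held. (e), which would lift (d), is not engaged — the workshop is more than 200 m from any designated waterway. Exception (b) does not apply.
Every exception is unavailable, so the rule governs.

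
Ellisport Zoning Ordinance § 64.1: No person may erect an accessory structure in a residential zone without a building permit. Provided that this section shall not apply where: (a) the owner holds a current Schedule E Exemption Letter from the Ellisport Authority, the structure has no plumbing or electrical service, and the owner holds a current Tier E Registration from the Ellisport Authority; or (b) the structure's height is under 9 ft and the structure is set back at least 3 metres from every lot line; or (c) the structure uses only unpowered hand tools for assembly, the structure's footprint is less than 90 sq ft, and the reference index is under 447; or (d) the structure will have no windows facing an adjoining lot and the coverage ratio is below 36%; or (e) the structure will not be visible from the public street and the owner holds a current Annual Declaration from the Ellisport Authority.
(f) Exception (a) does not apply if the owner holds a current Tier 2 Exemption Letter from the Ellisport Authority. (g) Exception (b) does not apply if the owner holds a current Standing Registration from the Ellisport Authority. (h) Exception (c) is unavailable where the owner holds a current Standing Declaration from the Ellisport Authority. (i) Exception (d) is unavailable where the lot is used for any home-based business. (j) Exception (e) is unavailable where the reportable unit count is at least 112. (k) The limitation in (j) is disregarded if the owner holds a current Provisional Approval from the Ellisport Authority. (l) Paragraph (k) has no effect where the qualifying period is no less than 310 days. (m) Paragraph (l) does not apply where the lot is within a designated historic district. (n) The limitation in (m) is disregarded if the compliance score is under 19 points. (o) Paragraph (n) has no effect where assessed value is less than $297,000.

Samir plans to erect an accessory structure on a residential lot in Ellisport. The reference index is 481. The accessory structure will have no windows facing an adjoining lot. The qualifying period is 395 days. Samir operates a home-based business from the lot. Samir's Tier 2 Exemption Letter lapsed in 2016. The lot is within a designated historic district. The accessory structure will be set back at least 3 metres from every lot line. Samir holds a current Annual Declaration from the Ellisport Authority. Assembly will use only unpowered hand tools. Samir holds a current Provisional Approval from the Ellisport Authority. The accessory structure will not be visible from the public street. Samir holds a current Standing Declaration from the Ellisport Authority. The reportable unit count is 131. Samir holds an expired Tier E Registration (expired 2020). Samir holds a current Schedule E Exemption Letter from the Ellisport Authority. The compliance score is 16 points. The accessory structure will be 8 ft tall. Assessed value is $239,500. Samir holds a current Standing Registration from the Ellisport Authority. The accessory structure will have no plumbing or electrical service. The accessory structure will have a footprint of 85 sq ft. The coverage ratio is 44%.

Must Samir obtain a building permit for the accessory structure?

Exception (a) requires that the owner holds a current Tier E Registration from the Ellisport Authority; but there is no Tier E Registration in force, so (a) is unavailable.
All of (b)'s requirements are met (the structure's height is 8 ft, under the 9 ft limit; the setback is at least 3 m on every side). However, paragraph (g) must be considered: (g) operates — a current Standing Registration is held. Exception (b) does not apply.
Exception (c) fails — the reference index is 481, not under 447.
Exception (d) fails — the coverage ratio is 44%, not below 36%.
Exception (e)'s conditions are all satisfied: the structure will not be visible from the street; a current Annual Declaration is held. As to paragraphs (j)–(o): (j) is engaged (the reportable unit count is 131, meeting the 112 threshold), but is overridden by (k): (k) operates against (j): a current Provisional Approval is held. (l) is triggered (the qualifying period is 395 days, meeting the 310 days threshold), but is itself disapplied by (m): (m) operates against (l): the lot is in a historic district. (n) is engaged (the compliance score is 16 points, under the 19 points limit), but is itself disapplied by (o): (o) operates against (n): assessed value is $239,500, less than the $297,000 limit. So (e) applies.

No — exception (e) applies; Samir does not need a building permit.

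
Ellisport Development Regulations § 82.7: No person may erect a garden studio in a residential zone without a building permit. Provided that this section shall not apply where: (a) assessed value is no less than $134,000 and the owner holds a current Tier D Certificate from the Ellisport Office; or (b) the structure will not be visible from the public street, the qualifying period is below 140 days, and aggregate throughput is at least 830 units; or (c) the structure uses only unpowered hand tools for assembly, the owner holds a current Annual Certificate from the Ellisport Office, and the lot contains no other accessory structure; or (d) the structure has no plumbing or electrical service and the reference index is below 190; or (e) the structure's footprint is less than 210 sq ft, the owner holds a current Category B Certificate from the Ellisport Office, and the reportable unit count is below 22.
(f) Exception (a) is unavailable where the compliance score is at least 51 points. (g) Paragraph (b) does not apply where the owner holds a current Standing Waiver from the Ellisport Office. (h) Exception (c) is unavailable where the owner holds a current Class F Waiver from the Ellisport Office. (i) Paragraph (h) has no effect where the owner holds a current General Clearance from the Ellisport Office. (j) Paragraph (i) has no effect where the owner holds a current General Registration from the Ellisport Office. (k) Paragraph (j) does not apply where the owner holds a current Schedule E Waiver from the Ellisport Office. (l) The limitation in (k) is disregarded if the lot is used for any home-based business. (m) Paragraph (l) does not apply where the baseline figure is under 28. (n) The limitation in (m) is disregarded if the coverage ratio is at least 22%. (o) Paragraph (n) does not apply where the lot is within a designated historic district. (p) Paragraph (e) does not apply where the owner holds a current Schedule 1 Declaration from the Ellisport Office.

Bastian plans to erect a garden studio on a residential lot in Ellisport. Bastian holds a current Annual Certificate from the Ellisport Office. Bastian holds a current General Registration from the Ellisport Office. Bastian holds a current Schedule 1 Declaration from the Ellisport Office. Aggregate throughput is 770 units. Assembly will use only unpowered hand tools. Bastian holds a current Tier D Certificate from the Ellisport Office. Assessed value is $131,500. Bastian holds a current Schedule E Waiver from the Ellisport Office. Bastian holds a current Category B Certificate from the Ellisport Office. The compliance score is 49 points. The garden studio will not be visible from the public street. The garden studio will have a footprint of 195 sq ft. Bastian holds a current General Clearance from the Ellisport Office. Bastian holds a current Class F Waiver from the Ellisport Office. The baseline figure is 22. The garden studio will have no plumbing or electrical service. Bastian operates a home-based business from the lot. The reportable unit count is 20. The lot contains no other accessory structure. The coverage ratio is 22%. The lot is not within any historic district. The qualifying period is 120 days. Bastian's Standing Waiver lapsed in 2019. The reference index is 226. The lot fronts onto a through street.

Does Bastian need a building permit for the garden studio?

Yes — Bastian must obtain a building permit.

Exception (a) does not apply: assessed value is $131,500, short of $134,000.
Exception (b) does not apply: aggregate throughput is 770 units, short of 830 units.
Exception (c) is satisfied on its face — assembly uses only hand tools; a current Annual Certificate is held; the lot has no other accessory structure. However, paragraphs (h)–(o) must be considered: (h) operates against (c): a current Class F Waiver is held. (i) operates (a current General Clearance is held), but is overridden by (j): (j) applies — a current General Registration is held. (k) is triggered (a current Schedule E Waiver is held), but is overridden by (l): (l) is triggered — a home-based business operates on the lot. (m) would limit (l) — the baseline figure is 22, under the 28 limit — but (n) sets (m) aside: (n) applies — the coverage ratio is 22%, meeting the 22% threshold. (o), which would lift (n), is not engaged — the lot is not in a historic district. (c) is therefore removed.
Exception (d) fails — the reference index is 226, not below 190.
Exception (e) is satisfied on its face — the structure's footprint is 195 sq ft, less than the 210 sq ft limit; a current Category B Certificate is held; the reportable unit count is 20, below the 22 limit. But: (p) operates against (e): a current Schedule 1 Declaration is held. Exception (e) does not apply.
Every exception is unavailable, so the rule governs.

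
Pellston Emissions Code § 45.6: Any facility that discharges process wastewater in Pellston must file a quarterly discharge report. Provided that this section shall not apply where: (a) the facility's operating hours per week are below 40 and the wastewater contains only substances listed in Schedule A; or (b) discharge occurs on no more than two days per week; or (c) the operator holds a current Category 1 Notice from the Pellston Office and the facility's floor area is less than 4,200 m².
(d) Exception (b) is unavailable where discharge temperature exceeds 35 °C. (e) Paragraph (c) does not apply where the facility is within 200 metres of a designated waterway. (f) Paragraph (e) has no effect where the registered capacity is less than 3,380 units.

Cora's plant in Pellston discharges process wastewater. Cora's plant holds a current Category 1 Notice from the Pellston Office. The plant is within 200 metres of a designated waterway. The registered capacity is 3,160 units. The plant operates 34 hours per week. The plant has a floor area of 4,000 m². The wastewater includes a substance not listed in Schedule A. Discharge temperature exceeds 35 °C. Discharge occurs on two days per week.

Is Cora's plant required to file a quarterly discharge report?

Exception (a) requires that the wastewater contains only substances listed in Schedule A; but the wastewater includes a non-Schedule-A substance, so (a) is unavailable.
All of (b)'s requirements are met (discharge occurs on no more than two days per week). However, paragraph (d) must be considered: (d) is engaged — discharge temperature exceeds 35 °C. So (b) is unavailable.
Exception (c) is satisfied on its face — a current Category 1 Notice is held; the facility's floor area is 4,000 m², less than the 4,200 m² limit. As to paragraphs (e)–(f): (e) is triggered (the plant is within 200 m of a designated waterway), but yields to (f): (f) operates against (e): the registered capacity is 3,160 units, less than the 3,380 units limit. So (c) applies.

No — exception (c) applies; Cora's plant is not required to file a quarterly discharge report.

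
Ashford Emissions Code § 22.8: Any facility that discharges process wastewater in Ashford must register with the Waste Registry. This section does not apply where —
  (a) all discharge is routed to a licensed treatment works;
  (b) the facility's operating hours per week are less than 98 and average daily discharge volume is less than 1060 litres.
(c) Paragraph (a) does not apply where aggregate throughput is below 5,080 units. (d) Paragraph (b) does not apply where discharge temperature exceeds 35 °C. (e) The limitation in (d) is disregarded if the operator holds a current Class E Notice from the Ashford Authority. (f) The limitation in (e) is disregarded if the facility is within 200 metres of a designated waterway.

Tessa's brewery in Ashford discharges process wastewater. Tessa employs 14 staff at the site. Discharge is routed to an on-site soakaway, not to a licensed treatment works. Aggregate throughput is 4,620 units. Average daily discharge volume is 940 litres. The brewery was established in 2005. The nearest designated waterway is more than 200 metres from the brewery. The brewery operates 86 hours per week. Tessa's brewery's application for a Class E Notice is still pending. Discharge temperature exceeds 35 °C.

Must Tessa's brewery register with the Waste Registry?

Exception (a) requires that all discharge is routed to a licensed treatment works; but discharge is not routed to a licensed treatment works, so (a) is unavailable.
All of (b)'s requirements are met (the facility's operating hours per week are 86, less than the 98 limit; average daily discharge volume is 940 litres, less than the 1060 litres limit). Turning to paragraphs (d)–(f): (d) is triggered — discharge temperature exceeds 35 °C. (e) is not triggered (no current Class E Notice is held), so (d) stands. (b) is therefore removed.
No exception is made out. Tessa's brewery falls within the general rule.

Yes — Tessa's brewery must register with the Waste Registry.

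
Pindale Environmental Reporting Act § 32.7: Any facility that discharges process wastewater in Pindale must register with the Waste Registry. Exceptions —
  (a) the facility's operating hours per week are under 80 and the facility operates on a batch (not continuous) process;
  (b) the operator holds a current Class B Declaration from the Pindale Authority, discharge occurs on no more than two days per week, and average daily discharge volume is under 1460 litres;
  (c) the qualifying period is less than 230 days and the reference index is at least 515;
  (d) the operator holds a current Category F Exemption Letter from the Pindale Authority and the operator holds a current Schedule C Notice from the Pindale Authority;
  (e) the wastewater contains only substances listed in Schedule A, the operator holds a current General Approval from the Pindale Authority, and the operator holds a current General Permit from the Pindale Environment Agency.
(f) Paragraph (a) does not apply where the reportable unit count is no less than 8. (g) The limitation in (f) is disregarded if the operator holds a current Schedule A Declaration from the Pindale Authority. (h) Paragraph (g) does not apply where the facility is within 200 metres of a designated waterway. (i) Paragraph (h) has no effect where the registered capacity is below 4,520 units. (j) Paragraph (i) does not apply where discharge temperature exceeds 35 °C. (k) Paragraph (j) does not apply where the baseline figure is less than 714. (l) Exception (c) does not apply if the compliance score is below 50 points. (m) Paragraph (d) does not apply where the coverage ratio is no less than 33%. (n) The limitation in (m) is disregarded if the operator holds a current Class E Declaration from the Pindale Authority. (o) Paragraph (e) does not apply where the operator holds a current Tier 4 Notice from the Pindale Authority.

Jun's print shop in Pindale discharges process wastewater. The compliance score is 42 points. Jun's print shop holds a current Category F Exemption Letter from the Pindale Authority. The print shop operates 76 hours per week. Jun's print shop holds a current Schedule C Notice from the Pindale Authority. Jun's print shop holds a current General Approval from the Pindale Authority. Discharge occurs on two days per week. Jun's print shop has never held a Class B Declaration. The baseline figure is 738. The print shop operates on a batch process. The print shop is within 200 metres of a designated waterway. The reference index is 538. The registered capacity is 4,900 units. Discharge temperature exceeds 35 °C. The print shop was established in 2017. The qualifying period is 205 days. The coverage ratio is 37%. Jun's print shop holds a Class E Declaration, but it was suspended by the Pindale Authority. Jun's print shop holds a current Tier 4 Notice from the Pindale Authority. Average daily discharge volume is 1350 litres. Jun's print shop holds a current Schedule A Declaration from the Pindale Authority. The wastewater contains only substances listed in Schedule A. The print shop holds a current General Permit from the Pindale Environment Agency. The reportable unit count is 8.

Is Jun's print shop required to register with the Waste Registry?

Exception (a): the facility's operating hours per week are 76, under the 80 limit; the facility operates on a batch process — every condition holds. But: (f) operates against (a): the reportable unit count is 8, meeting the 8 threshold. (g) is engaged (a current Schedule A Declaration is held), but is displaced by (h): (h) operates against (g): the print shop is within 200 m of a designated waterway. (i), which would lift (h), is not triggered — the registered capacity is 4,900 units, not below 4,520 units. (a) is therefore removed.
Exception (b) does not apply: no current Class B Declaration is held.
All of (c)'s requirements are met (the qualifying period is 205 days, less than the 230 days limit; the reference index is 538, meeting the 515 threshold). But: (l) operates against (c): the compliance score is 42 points, below the 50 points limit. So (c) is unavailable.
Exception (d)'s conditions are all satisfied: a current Category F Exemption Letter is held; a current Schedule C Notice is held. However, paragraphs (m)–(n) must be considered: (m) operates — the coverage ratio is 37%, meeting the 33% threshold. (n), which would lift (m), does not operate here — the Class E Declaration is not current. So (d) is unavailable.
All of (e)'s requirements are met (the wastewater is Schedule-A-only; a current General Approval is held; a current General Permit is held). However, paragraph (o) must be considered: (o) operates against (e): a current Tier 4 Notice is held. (e) is therefore removed.
No exception displaces § 32.7.

Yes — Jun's print shop must register with the Waste Registry.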